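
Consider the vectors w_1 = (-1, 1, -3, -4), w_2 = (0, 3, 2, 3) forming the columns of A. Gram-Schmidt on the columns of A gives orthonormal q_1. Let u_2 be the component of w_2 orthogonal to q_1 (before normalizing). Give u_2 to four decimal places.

u_2 = (-0.5556, 3.5556, 0.3333, 0.7778)

q_1 = w_1/‖w_1‖ = (-1, 1, -3, -4)/5.1962 = (-0.1925, 0.1925, -0.5774, -0.7698).
r_{12} = q_1·w_2 = -2.8868.
u_2 = w_2 + 2.8868·q_1 = (-0.5556, 3.5556, 0.3333, 0.7778).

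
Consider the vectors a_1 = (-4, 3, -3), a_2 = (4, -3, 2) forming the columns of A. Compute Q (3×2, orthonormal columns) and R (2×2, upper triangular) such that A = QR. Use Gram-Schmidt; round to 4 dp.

a_1 = (-4, 3, -3); ‖a_1‖ = 5.8310, so e_1 = (-0.6860, 0.5145, -0.5145).
e_1·a_2 = (-0.6860)·4 + 0.5145·(-3) + (-0.5145)·2 = -5.3165.
u_2 = a_2 + 5.3165·e_1 = (0.3529, -0.2647, -0.7353).
‖u_2‖ = 0.8575, so e_2 = (0.4116, -0.3087, -0.8575).

Q = [[-0.6860, 0.4116], [0.5145, -0.3087], [-0.5145, -0.8575]], R = [[5.8310, -5.3165], [0.0000, 0.8575]]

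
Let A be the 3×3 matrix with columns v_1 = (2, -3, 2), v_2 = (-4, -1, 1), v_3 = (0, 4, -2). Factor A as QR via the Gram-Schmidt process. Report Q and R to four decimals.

Q = [[0.4851, -0.8725, 0.0580], [-0.7276, -0.3659, 0.5803], [0.4851, 0.3237, 0.8124]], R = [[4.1231, -0.7276, -3.8806], [0.0000, 4.1798, -2.1110], [0.0000, 0.0000, 0.6963]]

v_1 = (2, -3, 2); ‖v_1‖ = 4.1231, so e_1 = (0.4851, -0.7276, 0.4851).
e_1·v_2 = 0.4851·(-4) + (-0.7276)·(-1) + 0.4851·1 = -0.7276.
u_2 = v_2 + 0.7276·e_1 = (-3.6471, -1.5294, 1.3529).
‖u_2‖ = 4.1798, so e_2 = (-0.8725, -0.3659, 0.3237).
e_1·v_3 = 0.4851·0 + (-0.7276)·4 + 0.4851·(-2) = -3.8806; e_2·v_3 = (-0.8725)·0 + (-0.3659)·4 + 0.3237·(-2) = -2.1110.
u_3 = v_3 + 3.8806·e_1 + 2.1110·e_2 = (0.0404, 0.4040, 0.5657).
‖u_3‖ = 0.6963, so e_3 = (0.0580, 0.5803, 0.8124).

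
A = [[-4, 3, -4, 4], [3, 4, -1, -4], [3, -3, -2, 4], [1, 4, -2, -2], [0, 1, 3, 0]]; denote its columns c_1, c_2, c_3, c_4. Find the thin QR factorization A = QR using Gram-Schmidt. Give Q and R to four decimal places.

Q = [[-0.6761, 0.3425, -0.5066, 0.3412], [0.5071, 0.6245, -0.0315, -0.0648], [0.5071, -0.3626, -0.5843, 0.5189], [0.1690, 0.5842, -0.1787, 0.0027], [0.0000, 0.1410, 0.6075, 0.7811]], R = [[5.9161, -0.8452, 0.8452, -3.0426], [0.0000, 7.0912, -2.0146, -3.7471], [0.0000, 0.0000, 5.4062, -3.8802], [0.0000, 0.0000, 0.0000, 3.6941]]

c_1 = (-4, 3, 3, 1, 0); ‖c_1‖ = 5.9161, so e_1 = (-0.6761, 0.5071, 0.5071, 0.1690, 0.0000).
e_1·c_2 = (-0.6761)·3 + 0.5071·4 + 0.5071·(-3) + 0.1690·4 + 0.0000·1 = -0.8452.
u_2 = c_2 + 0.8452·e_1 = (2.4286, 4.4286, -2.5714, 4.1429, 1.0000).
‖u_2‖ = 7.0912, so e_2 = (0.3425, 0.6245, -0.3626, 0.5842, 0.1410).
e_1·c_3 = (-0.6761)·(-4) + 0.5071·(-1) + 0.5071·(-2) + 0.1690·(-2) + 0.0000·3 = 0.8452; e_2·c_3 = 0.3425·(-4) + 0.6245·(-1) + (-0.3626)·(-2) + 0.5842·(-2) + 0.1410·3 = -2.0146.
u_3 = c_3 − 0.8452·e_1 + 2.0146·e_2 = (-2.7386, -0.1705, -3.1591, -0.9659, 3.2841).
‖u_3‖ = 5.4062, so e_3 = (-0.5066, -0.0315, -0.5843, -0.1787, 0.6075).
e_1·c_4 = (-0.6761)·4 + 0.5071·(-4) + 0.5071·4 + 0.1690·(-2) + 0.0000·0 = -3.0426; e_2·c_4 = 0.3425·4 + 0.6245·(-4) + (-0.3626)·4 + 0.5842·(-2) + 0.1410·0 = -3.7471; e_3·c_4 = (-0.5066)·4 + (-0.0315)·(-4) + (-0.5843)·4 + (-0.1787)·(-2) + 0.6075·0 = -3.8802.
u_4 = c_4 + 3.0426·e_1 + 3.7471·e_2 + 3.8802·e_3 = (1.2605, -0.2394, 1.9167, 0.0101, 2.8855).
‖u_4‖ = 3.6941, so e_4 = (0.3412, -0.0648, 0.5189, 0.0027, 0.7811).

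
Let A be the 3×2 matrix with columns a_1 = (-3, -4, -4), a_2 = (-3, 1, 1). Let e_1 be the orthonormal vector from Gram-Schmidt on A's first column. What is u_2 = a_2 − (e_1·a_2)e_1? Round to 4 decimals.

a_1 = (-3, -4, -4); ‖a_1‖ = 6.4031, so e_1 = (-0.4685, -0.6247, -0.6247).
e_1·a_2 = (-0.4685)·(-3) + (-0.6247)·1 + (-0.6247)·1 = 0.1562.
u_2 = a_2 − 0.1562·e_1 = (-2.9268, 1.0976, 1.0976).

u_2 = (-2.9268, 1.0976, 1.0976)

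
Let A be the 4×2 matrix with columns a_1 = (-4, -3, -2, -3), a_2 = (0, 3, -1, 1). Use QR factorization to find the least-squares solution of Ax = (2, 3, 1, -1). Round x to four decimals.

a_1 = (-4, -3, -2, -3); ‖a_1‖ = 6.1644, so q_1 = (-0.6489, -0.4867, -0.3244, -0.4867).
q_1·a_2 = (-0.6489)·0 + (-0.4867)·3 + (-0.3244)·(-1) + (-0.4867)·1 = -1.6222.
u_2 = a_2 + 1.6222·q_1 = (-1.0526, 2.2105, -1.5263, 0.2105).
‖u_2‖ = 2.8928, so q_2 = (-0.3639, 0.7641, -0.5276, 0.0728).
Qᵀb = (-2.5955, 0.9643).
Back-substitute: x_2 = 0.9643/2.8928 = 0.3333.
x_1 = (-2.5955 + 1.6222·0.3333)/6.1644 = -0.3333.

x = (-0.3333, 0.3333)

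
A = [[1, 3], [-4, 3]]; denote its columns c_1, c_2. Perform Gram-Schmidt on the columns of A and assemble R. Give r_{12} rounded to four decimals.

q_1 = c_1/‖c_1‖ = (1, -4)/4.1231 = (0.2425, -0.9701).
r_{12} = q_1·c_2 = -2.1828.

r_{12} = -2.1828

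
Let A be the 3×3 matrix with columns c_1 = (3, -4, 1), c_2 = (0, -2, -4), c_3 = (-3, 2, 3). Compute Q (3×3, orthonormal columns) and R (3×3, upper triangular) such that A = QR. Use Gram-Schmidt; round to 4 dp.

c_1 = (3, -4, 1); ‖c_1‖ = 5.0990, so q_1 = (0.5883, -0.7845, 0.1961).
q_1·c_2 = 0.5883·0 + (-0.7845)·(-2) + 0.1961·(-4) = 0.7845.
u_2 = c_2 − 0.7845·q_1 = (-0.4615, -1.3846, -4.1538).
‖u_2‖ = 4.4028, so q_2 = (-0.1048, -0.3145, -0.9435).
q_1·c_3 = 0.5883·(-3) + (-0.7845)·2 + 0.1961·3 = -2.7456; q_2·c_3 = (-0.1048)·(-3) + (-0.3145)·2 + (-0.9435)·3 = -3.1449.
u_3 = c_3 + 2.7456·q_1 + 3.1449·q_2 = (-1.7143, -1.1429, 0.5714).
‖u_3‖ = 2.1381, so q_3 = (-0.8018, -0.5345, 0.2673).

Q = [[0.5883, -0.1048, -0.8018], [-0.7845, -0.3145, -0.5345], [0.1961, -0.9435, 0.2673]], R = [[5.0990, 0.7845, -2.7456], [0.0000, 4.4028, -3.1449], [0.0000, 0.0000, 2.1381]]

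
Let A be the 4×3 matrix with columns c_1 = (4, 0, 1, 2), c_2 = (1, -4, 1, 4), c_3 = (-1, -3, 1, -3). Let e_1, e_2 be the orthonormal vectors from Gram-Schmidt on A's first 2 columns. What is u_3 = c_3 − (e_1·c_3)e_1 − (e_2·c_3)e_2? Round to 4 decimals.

u_3 = (1.0312, -2.1413, 1.3468, -2.7358)

c_1 = (4, 0, 1, 2); ‖c_1‖ = 4.5826, so e_1 = (0.8729, 0.0000, 0.2182, 0.4364).
e_1·c_2 = 0.8729·1 + 0.0000·(-4) + 0.2182·1 + 0.4364·4 = 2.8368.
u_2 = c_2 − 2.8368·e_1 = (-1.4762, -4.0000, 0.3810, 2.7619).
‖u_2‖ = 5.0943, so e_2 = (-0.2898, -0.7852, 0.0748, 0.5422).
e_1·c_3 = 0.8729·(-1) + 0.0000·(-3) + 0.2182·1 + 0.4364·(-3) = -1.9640; e_2·c_3 = (-0.2898)·(-1) + (-0.7852)·(-3) + 0.0748·1 + 0.5422·(-3) = 1.0936.
u_3 = c_3 + 1.9640·e_1 − 1.0936·e_2 = (1.0312, -2.1413, 1.3468, -2.7358).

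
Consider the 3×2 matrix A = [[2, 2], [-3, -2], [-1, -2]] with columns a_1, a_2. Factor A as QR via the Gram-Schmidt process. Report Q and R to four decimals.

Q = [[0.5345, 0.2182], [-0.8018, 0.4364], [-0.2673, -0.8729]], R = [[3.7417, 3.2071], [0.0000, 1.3093]]

e_1 = a_1/‖a_1‖ = (2, -3, -1)/3.7417 = (0.5345, -0.8018, -0.2673).
r_{12} = e_1·a_2 = 3.2071.
u_2 = a_2 − 3.2071·e_1 = (0.2857, 0.5714, -1.1429).
‖u_2‖ = 1.3093, so e_2 = (0.2182, 0.4364, -0.8729).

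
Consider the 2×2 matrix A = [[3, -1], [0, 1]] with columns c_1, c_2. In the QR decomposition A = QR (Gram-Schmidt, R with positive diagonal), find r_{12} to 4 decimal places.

r_{12} = -1.0000

q_1 = c_1/‖c_1‖ = (3, 0)/3.0000 = (1.0000, 0.0000).
r_{12} = q_1·c_2 = -1.0000.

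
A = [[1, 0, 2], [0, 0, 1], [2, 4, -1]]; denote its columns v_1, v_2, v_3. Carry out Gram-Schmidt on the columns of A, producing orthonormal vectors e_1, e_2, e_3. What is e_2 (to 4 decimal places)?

v_1 = (1, 0, 2); ‖v_1‖ = 2.2361, so e_1 = (0.4472, 0.0000, 0.8944).
e_1·v_2 = 0.4472·0 + 0.0000·0 + 0.8944·4 = 3.5777.
u_2 = v_2 − 3.5777·e_1 = (-1.6000, 0.0000, 0.8000).
‖u_2‖ = 1.7889, so e_2 = (-0.8944, 0.0000, 0.4472).

e_2 = (-0.8944, 0.0000, 0.4472)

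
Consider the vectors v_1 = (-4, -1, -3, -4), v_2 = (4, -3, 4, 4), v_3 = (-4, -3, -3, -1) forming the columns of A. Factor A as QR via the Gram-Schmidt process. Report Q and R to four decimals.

Q = [[-0.6172, 0.0231, -0.3881], [-0.1543, -0.9650, -0.1199], [-0.4629, 0.2600, -0.4796], [-0.6172, 0.0231, 0.7778]], R = [[6.4807, -6.3264, 4.9377], [0.0000, 4.1202, 1.9994], [0.0000, 0.0000, 2.5732]]

v_1 = (-4, -1, -3, -4); ‖v_1‖ = 6.4807, so q_1 = (-0.6172, -0.1543, -0.4629, -0.6172).
q_1·v_2 = (-0.6172)·4 + (-0.1543)·(-3) + (-0.4629)·4 + (-0.6172)·4 = -6.3264.
u_2 = v_2 + 6.3264·q_1 = (0.0952, -3.9762, 1.0714, 0.0952).
‖u_2‖ = 4.1202, so q_2 = (0.0231, -0.9650, 0.2600, 0.0231).
q_1·v_3 = (-0.6172)·(-4) + (-0.1543)·(-3) + (-0.4629)·(-3) + (-0.6172)·(-1) = 4.9377; q_2·v_3 = 0.0231·(-4) + (-0.9650)·(-3) + 0.2600·(-3) + 0.0231·(-1) = 1.9994.
u_3 = v_3 − 4.9377·q_1 − 1.9994·q_2 = (-0.9986, -0.3086, -1.2342, 2.0014).
‖u_3‖ = 2.5732, so q_3 = (-0.3881, -0.1199, -0.4796, 0.7778).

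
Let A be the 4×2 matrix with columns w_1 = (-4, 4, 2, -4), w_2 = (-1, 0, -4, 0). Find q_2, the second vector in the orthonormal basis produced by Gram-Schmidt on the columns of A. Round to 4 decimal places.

q_1 = w_1/‖w_1‖ = (-4, 4, 2, -4)/7.2111 = (-0.5547, 0.5547, 0.2774, -0.5547).
r_{12} = q_1·w_2 = -0.5547.
u_2 = w_2 + 0.5547·q_1 = (-1.3077, 0.3077, -3.8462, -0.3077).
‖u_2‖ = 4.0856, so q_2 = (-0.3201, 0.0753, -0.9414, -0.0753).

q_2 = (-0.3201, 0.0753, -0.9414, -0.0753)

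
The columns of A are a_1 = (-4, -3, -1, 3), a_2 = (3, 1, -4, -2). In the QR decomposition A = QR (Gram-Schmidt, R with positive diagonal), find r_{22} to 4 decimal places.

a_1 = (-4, -3, -1, 3); ‖a_1‖ = 5.9161, so e_1 = (-0.6761, -0.5071, -0.1690, 0.5071).
e_1·a_2 = (-0.6761)·3 + (-0.5071)·1 + (-0.1690)·(-4) + 0.5071·(-2) = -2.8735.
u_2 = a_2 + 2.8735·e_1 = (1.0571, -0.4571, -4.4857, -0.5429).
r_{22} = ‖u_2‖ = 4.6629.

r_{22} = 4.6629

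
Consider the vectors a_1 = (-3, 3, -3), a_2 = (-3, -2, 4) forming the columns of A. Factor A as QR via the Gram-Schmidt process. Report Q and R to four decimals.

a_1 = (-3, 3, -3); ‖a_1‖ = 5.1962, so e_1 = (-0.5774, 0.5774, -0.5774).
e_1·a_2 = (-0.5774)·(-3) + 0.5774·(-2) + (-0.5774)·4 = -1.7321.
u_2 = a_2 + 1.7321·e_1 = (-4.0000, -1.0000, 3.0000).
‖u_2‖ = 5.0990, so e_2 = (-0.7845, -0.1961, 0.5883).

Q = [[-0.5774, -0.7845], [0.5774, -0.1961], [-0.5774, 0.5883]], R = [[5.1962, -1.7321], [0.0000, 5.0990]]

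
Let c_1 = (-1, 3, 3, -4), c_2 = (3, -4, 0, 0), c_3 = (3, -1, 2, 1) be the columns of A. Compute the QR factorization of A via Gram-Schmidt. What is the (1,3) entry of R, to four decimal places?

r_{13} = -0.6761

q_1 = c_1/‖c_1‖ = (-1, 3, 3, -4)/5.9161 = (-0.1690, 0.5071, 0.5071, -0.6761).
r_{13} = q_1·c_3 = -0.6761.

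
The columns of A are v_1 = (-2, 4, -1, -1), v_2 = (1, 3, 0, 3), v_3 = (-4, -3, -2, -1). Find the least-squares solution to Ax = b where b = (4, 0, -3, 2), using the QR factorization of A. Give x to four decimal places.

e_1 = v_1/‖v_1‖ = (-2, 4, -1, -1)/4.6904 = (-0.4264, 0.8528, -0.2132, -0.2132).
r_{12} = e_1·v_2 = 1.4924.
u_2 = v_2 − 1.4924·e_1 = (1.6364, 1.7273, 0.3182, 3.3182).
‖u_2‖ = 4.0955, so e_2 = (0.3996, 0.4218, 0.0777, 0.8102).
r_{13} = e_1·v_3 = -0.2132; r_{23} = e_2·v_3 = -3.8291.
u_3 = v_3 + 0.2132·e_1 + 3.8291·e_2 = (-2.5610, -1.2033, -1.7480, 2.0569).
‖u_3‖ = 3.9106, so e_3 = (-0.6549, -0.3077, -0.4470, 0.5260).
Qᵀb = (-1.4924, 2.9856, -0.2266).
Back-substitute: x_3 = -0.2266/3.9106 = -0.0579.
x_2 = (2.9856 + 3.8291·(-0.0579))/4.0955 = 0.6748.
x_1 = (-1.4924 − 1.4924·0.6748 + 0.2132·(-0.0579))/4.6904 = -0.5355.

x = (-0.5355, 0.6748, -0.0579)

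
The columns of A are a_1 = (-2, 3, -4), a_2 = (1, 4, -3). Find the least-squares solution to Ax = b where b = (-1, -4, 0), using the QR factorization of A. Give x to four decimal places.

x = (0.4222, -1.0111)

a_1 = (-2, 3, -4); ‖a_1‖ = 5.3852, so q_1 = (-0.3714, 0.5571, -0.7428).
q_1·a_2 = (-0.3714)·1 + 0.5571·4 + (-0.7428)·(-3) = 4.0853.
u_2 = a_2 − 4.0853·q_1 = (2.5172, 1.7241, 0.0345).
‖u_2‖ = 3.0513, so q_2 = (0.8250, 0.5651, 0.0113).
Qᵀb = (-1.8570, -3.0852).
Back-substitute: x_2 = -3.0852/3.0513 = -1.0111.
x_1 = (-1.8570 − 4.0853·(-1.0111))/5.3852 = 0.4222.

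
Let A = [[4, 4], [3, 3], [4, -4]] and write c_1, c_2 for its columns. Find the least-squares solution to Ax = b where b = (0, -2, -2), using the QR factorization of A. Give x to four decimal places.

x = (-0.3700, 0.1300)

c_1 = (4, 3, 4); ‖c_1‖ = 6.4031, so q_1 = (0.6247, 0.4685, 0.6247).
q_1·c_2 = 0.6247·4 + 0.4685·3 + 0.6247·(-4) = 1.4056.
u_2 = c_2 − 1.4056·q_1 = (3.1220, 2.3415, -4.8780).
‖u_2‖ = 6.2470, so q_2 = (0.4998, 0.3748, -0.7809).
Qᵀb = (-2.1864, 0.8121).
Back-substitute: x_2 = 0.8121/6.2470 = 0.1300.
x_1 = (-2.1864 − 1.4056·0.1300)/6.4031 = -0.3700.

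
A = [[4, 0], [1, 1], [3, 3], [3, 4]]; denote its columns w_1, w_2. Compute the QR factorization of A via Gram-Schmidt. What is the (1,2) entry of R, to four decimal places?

w_1 = (4, 1, 3, 3); ‖w_1‖ = 5.9161, so e_1 = (0.6761, 0.1690, 0.5071, 0.5071).
r_{12} = e_1·w_2 = 3.7187.

r_{12} = 3.7187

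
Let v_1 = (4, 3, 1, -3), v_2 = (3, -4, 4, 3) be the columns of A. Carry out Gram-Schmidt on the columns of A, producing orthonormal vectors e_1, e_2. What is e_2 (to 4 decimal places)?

e_2 = (0.5087, -0.5087, 0.5901, 0.3663)

e_1 = v_1/‖v_1‖ = (4, 3, 1, -3)/5.9161 = (0.6761, 0.5071, 0.1690, -0.5071).
r_{12} = e_1·v_2 = -0.8452.
u_2 = v_2 + 0.8452·e_1 = (3.5714, -3.5714, 4.1429, 2.5714).
‖u_2‖ = 7.0204, so e_2 = (0.5087, -0.5087, 0.5901, 0.3663).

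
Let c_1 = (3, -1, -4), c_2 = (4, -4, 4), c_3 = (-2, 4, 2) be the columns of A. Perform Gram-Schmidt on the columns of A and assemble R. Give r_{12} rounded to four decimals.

r_{12} = 0.0000

c_1 = (3, -1, -4); ‖c_1‖ = 5.0990, so e_1 = (0.5883, -0.1961, -0.7845).
r_{12} = e_1·c_2 = 0.0000.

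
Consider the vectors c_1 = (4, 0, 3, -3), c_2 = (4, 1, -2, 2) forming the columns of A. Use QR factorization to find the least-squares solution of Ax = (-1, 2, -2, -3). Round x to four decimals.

x = (-0.0108, -0.1583)

c_1 = (4, 0, 3, -3); ‖c_1‖ = 5.8310, so e_1 = (0.6860, 0.0000, 0.5145, -0.5145).
e_1·c_2 = 0.6860·4 + 0.0000·1 + 0.5145·(-2) + (-0.5145)·2 = 0.6860.
u_2 = c_2 − 0.6860·e_1 = (3.5294, 1.0000, -2.3529, 2.3529).
‖u_2‖ = 4.9527, so e_2 = (0.7126, 0.2019, -0.4751, 0.4751).
Qᵀb = (-0.1715, -0.7839).
Back-substitute: x_2 = -0.7839/4.9527 = -0.1583.
x_1 = (-0.1715 − 0.6860·(-0.1583))/5.8310 = -0.0108.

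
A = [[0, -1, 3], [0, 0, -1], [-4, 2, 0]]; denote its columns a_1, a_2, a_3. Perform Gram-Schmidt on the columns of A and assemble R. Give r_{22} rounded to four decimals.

r_{22} = 1.0000

a_1 = (0, 0, -4); ‖a_1‖ = 4.0000, so e_1 = (0.0000, 0.0000, -1.0000).
e_1·a_2 = 0.0000·(-1) + 0.0000·0 + (-1.0000)·2 = -2.0000.
u_2 = a_2 + 2.0000·e_1 = (-1.0000, 0.0000, 0.0000).
r_{22} = ‖u_2‖ = 1.0000.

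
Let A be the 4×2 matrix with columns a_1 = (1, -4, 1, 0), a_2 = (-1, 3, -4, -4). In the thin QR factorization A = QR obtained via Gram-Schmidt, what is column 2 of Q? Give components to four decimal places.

q_2 = (-0.0109, -0.1527, -0.5999, -0.7853)

a_1 = (1, -4, 1, 0); ‖a_1‖ = 4.2426, so q_1 = (0.2357, -0.9428, 0.2357, 0.0000).
q_1·a_2 = 0.2357·(-1) + (-0.9428)·3 + 0.2357·(-4) + 0.0000·(-4) = -4.0069.
u_2 = a_2 + 4.0069·q_1 = (-0.0556, -0.7778, -3.0556, -4.0000).
‖u_2‖ = 5.0936, so q_2 = (-0.0109, -0.1527, -0.5999, -0.7853).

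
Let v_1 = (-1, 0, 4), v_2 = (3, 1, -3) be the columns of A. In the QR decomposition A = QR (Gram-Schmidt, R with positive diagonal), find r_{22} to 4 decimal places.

r_{22} = 2.4010

v_1 = (-1, 0, 4); ‖v_1‖ = 4.1231, so q_1 = (-0.2425, 0.0000, 0.9701).
q_1·v_2 = (-0.2425)·3 + 0.0000·1 + 0.9701·(-3) = -3.6380.
u_2 = v_2 + 3.6380·q_1 = (2.1176, 1.0000, 0.5294).
r_{22} = ‖u_2‖ = 2.4010.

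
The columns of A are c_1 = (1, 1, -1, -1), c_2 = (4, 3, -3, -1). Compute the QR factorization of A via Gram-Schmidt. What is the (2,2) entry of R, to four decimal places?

q_1 = c_1/‖c_1‖ = (1, 1, -1, -1)/2.0000 = (0.5000, 0.5000, -0.5000, -0.5000).
r_{12} = q_1·c_2 = 5.5000.
u_2 = c_2 − 5.5000·q_1 = (1.2500, 0.2500, -0.2500, 1.7500).
r_{22} = ‖u_2‖ = 2.1794.

r_{22} = 2.1794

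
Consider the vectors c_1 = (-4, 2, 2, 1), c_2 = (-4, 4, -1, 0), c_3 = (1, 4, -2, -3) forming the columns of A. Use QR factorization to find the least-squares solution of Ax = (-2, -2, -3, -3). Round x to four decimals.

c_1 = (-4, 2, 2, 1); ‖c_1‖ = 5.0000, so e_1 = (-0.8000, 0.4000, 0.4000, 0.2000).
e_1·c_2 = (-0.8000)·(-4) + 0.4000·4 + 0.4000·(-1) + 0.2000·0 = 4.4000.
u_2 = c_2 − 4.4000·e_1 = (-0.4800, 2.2400, -2.7600, -0.8800).
‖u_2‖ = 3.6932, so e_2 = (-0.1300, 0.6065, -0.7473, -0.2383).
e_1·c_3 = (-0.8000)·1 + 0.4000·4 + 0.4000·(-2) + 0.2000·(-3) = -0.6000; e_2·c_3 = (-0.1300)·1 + 0.6065·4 + (-0.7473)·(-2) + (-0.2383)·(-3) = 4.5055.
u_3 = c_3 + 0.6000·e_1 − 4.5055·e_2 = (1.1056, 1.5073, 1.6070, -1.8065).
‖u_3‖ = 3.0562, so e_3 = (0.3618, 0.4932, 0.5258, -0.5911).
Qᵀb = (-1.0000, 2.0037, -1.5142).
Back-substitute: x_3 = -1.5142/3.0562 = -0.4954.
x_2 = (2.0037 − 4.5055·(-0.4954))/3.6932 = 1.1469.
x_1 = (-1.0000 − 4.4000·1.1469 + 0.6000·(-0.4954))/5.0000 = -1.2688.

x = (-1.2688, 1.1469, -0.4954)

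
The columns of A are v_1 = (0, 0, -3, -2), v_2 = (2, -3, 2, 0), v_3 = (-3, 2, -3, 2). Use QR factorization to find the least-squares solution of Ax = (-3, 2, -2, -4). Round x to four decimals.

x = (0.6776, -1.4685, -0.7239)

v_1 = (0, 0, -3, -2); ‖v_1‖ = 3.6056, so q_1 = (0.0000, 0.0000, -0.8321, -0.5547).
q_1·v_2 = 0.0000·2 + 0.0000·(-3) + (-0.8321)·2 + (-0.5547)·0 = -1.6641.
u_2 = v_2 + 1.6641·q_1 = (2.0000, -3.0000, 0.6154, -0.9231).
‖u_2‖ = 3.7724, so q_2 = (0.5302, -0.7953, 0.1631, -0.2447).
q_1·v_3 = 0.0000·(-3) + 0.0000·2 + (-0.8321)·(-3) + (-0.5547)·2 = 1.3868; q_2·v_3 = 0.5302·(-3) + (-0.7953)·2 + 0.1631·(-3) + (-0.2447)·2 = -4.1598.
u_3 = v_3 − 1.3868·q_1 + 4.1598·q_2 = (-0.7946, -1.3081, -1.1676, 1.7514).
‖u_3‖ = 2.6025, so q_3 = (-0.3053, -0.5026, -0.4486, 0.6730).
Qᵀb = (3.8829, -2.5285, -1.8838).
Back-substitute: x_3 = -1.8838/2.6025 = -0.7239.
x_2 = (-2.5285 + 4.1598·(-0.7239))/3.7724 = -1.4685.
x_1 = (3.8829 + 1.6641·(-1.4685) − 1.3868·(-0.7239))/3.6056 = 0.6776.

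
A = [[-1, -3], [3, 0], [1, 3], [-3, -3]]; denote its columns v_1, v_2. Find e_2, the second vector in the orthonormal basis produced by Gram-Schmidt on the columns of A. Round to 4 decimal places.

e_2 = (-0.5669, -0.5669, 0.5669, -0.1890)

v_1 = (-1, 3, 1, -3); ‖v_1‖ = 4.4721, so e_1 = (-0.2236, 0.6708, 0.2236, -0.6708).
e_1·v_2 = (-0.2236)·(-3) + 0.6708·0 + 0.2236·3 + (-0.6708)·(-3) = 3.3541.
u_2 = v_2 − 3.3541·e_1 = (-2.2500, -2.2500, 2.2500, -0.7500).
‖u_2‖ = 3.9686, so e_2 = (-0.5669, -0.5669, 0.5669, -0.1890).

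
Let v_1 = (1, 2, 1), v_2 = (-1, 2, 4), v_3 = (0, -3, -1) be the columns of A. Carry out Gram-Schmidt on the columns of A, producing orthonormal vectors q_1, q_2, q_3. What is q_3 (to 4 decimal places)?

q_3 = (0.6838, -0.5698, 0.4558)

q_1 = v_1/‖v_1‖ = (1, 2, 1)/2.4495 = (0.4082, 0.8165, 0.4082).
r_{12} = q_1·v_2 = 2.8577.
u_2 = v_2 − 2.8577·q_1 = (-2.1667, -0.3333, 2.8333).
‖u_2‖ = 3.5824, so q_2 = (-0.6048, -0.0930, 0.7909).
r_{13} = q_1·v_3 = -2.8577; r_{23} = q_2·v_3 = -0.5118.
u_3 = v_3 + 2.8577·q_1 + 0.5118·q_2 = (0.8571, -0.7143, 0.5714).
‖u_3‖ = 1.2536, so q_3 = (0.6838, -0.5698, 0.4558).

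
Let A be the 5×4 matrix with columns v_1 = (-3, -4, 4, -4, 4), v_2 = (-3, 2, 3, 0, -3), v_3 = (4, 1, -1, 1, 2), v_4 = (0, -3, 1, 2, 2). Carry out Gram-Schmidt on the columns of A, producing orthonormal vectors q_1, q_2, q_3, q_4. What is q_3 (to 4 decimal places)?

q_3 = (0.5439, 0.4806, 0.5835, 0.0550, 0.3600)

v_1 = (-3, -4, 4, -4, 4); ‖v_1‖ = 8.5440, so q_1 = (-0.3511, -0.4682, 0.4682, -0.4682, 0.4682).
q_1·v_2 = (-0.3511)·(-3) + (-0.4682)·2 + 0.4682·3 + (-0.4682)·0 + 0.4682·(-3) = 0.1170.
u_2 = v_2 − 0.1170·q_1 = (-2.9589, 2.0548, 2.9452, 0.0548, -3.0548).
‖u_2‖ = 5.5665, so q_2 = (-0.5316, 0.3691, 0.5291, 0.0098, -0.5488).
q_1·v_3 = (-0.3511)·4 + (-0.4682)·1 + 0.4682·(-1) + (-0.4682)·1 + 0.4682·2 = -1.8727; q_2·v_3 = (-0.5316)·4 + 0.3691·1 + 0.5291·(-1) + 0.0098·1 + (-0.5488)·2 = -3.3739.
u_3 = v_3 + 1.8727·q_1 + 3.3739·q_2 = (1.5491, 1.3687, 1.6618, 0.1565, 1.0252).
‖u_3‖ = 2.8478, so q_3 = (0.5439, 0.4806, 0.5835, 0.0550, 0.3600).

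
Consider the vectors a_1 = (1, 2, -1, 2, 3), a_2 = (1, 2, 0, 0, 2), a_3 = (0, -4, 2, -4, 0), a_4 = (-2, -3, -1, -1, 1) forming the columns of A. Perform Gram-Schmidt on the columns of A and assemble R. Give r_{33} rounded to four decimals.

r_{33} = 4.0890

q_1 = a_1/‖a_1‖ = (1, 2, -1, 2, 3)/4.3589 = (0.2294, 0.4588, -0.2294, 0.4588, 0.6882).
r_{12} = q_1·a_2 = 2.5236.
u_2 = a_2 − 2.5236·q_1 = (0.4211, 0.8421, 0.5789, -1.1579, 0.2632).
‖u_2‖ = 1.6222, so q_2 = (0.2596, 0.5191, 0.3569, -0.7138, 0.1622).
r_{13} = q_1·a_3 = -4.1295; r_{23} = q_2·a_3 = 1.4924.
u_3 = a_3 + 4.1295·q_1 − 1.4924·q_2 = (0.5600, -2.8800, 0.5200, -1.0400, 2.6000).
r_{33} = ‖u_3‖ = 4.0890.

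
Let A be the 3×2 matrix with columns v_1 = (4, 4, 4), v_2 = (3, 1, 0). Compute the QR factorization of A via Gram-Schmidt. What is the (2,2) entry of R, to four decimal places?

v_1 = (4, 4, 4); ‖v_1‖ = 6.9282, so e_1 = (0.5774, 0.5774, 0.5774).
e_1·v_2 = 0.5774·3 + 0.5774·1 + 0.5774·0 = 2.3094.
u_2 = v_2 − 2.3094·e_1 = (1.6667, -0.3333, -1.3333).
r_{22} = ‖u_2‖ = 2.1602.

r_{22} = 2.1602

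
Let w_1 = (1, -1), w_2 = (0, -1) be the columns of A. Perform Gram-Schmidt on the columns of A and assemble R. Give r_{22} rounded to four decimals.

w_1 = (1, -1); ‖w_1‖ = 1.4142, so q_1 = (0.7071, -0.7071).
q_1·w_2 = 0.7071·0 + (-0.7071)·(-1) = 0.7071.
u_2 = w_2 − 0.7071·q_1 = (-0.5000, -0.5000).
r_{22} = ‖u_2‖ = 0.7071.

r_{22} = 0.7071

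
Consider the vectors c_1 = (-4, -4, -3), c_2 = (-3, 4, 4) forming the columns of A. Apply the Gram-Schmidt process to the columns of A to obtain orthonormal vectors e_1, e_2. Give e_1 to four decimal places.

e_1 = (-0.6247, -0.6247, -0.4685)

c_1 = (-4, -4, -3); ‖c_1‖ = 6.4031, so e_1 = (-0.6247, -0.6247, -0.4685).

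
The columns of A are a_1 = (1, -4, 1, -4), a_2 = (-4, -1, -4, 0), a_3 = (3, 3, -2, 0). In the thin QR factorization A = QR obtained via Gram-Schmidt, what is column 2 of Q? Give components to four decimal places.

a_1 = (1, -4, 1, -4); ‖a_1‖ = 5.8310, so q_1 = (0.1715, -0.6860, 0.1715, -0.6860).
q_1·a_2 = 0.1715·(-4) + (-0.6860)·(-1) + 0.1715·(-4) + (-0.6860)·0 = -0.6860.
u_2 = a_2 + 0.6860·q_1 = (-3.8824, -1.4706, -3.8824, -0.4706).
‖u_2‖ = 5.7035, so q_2 = (-0.6807, -0.2578, -0.6807, -0.0825).

q_2 = (-0.6807, -0.2578, -0.6807, -0.0825)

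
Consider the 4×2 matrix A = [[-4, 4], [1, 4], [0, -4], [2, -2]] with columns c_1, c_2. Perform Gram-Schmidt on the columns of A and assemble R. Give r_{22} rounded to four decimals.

c_1 = (-4, 1, 0, 2); ‖c_1‖ = 4.5826, so e_1 = (-0.8729, 0.2182, 0.0000, 0.4364).
e_1·c_2 = (-0.8729)·4 + 0.2182·4 + 0.0000·(-4) + 0.4364·(-2) = -3.4915.
u_2 = c_2 + 3.4915·e_1 = (0.9524, 4.7619, -4.0000, -0.4762).
r_{22} = ‖u_2‖ = 6.3095.

r_{22} = 6.3095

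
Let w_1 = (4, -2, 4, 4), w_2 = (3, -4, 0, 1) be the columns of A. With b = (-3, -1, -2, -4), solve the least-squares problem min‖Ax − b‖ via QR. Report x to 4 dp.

w_1 = (4, -2, 4, 4); ‖w_1‖ = 7.2111, so e_1 = (0.5547, -0.2774, 0.5547, 0.5547).
e_1·w_2 = 0.5547·3 + (-0.2774)·(-4) + 0.5547·0 + 0.5547·1 = 3.3282.
u_2 = w_2 − 3.3282·e_1 = (1.1538, -3.0769, -1.8462, -0.8462).
‖u_2‖ = 3.8630, so e_2 = (0.2987, -0.7965, -0.4779, -0.2190).
Qᵀb = (-4.7150, 1.7324).
Back-substitute: x_2 = 1.7324/3.8630 = 0.4485.
x_1 = (-4.7150 − 3.3282·0.4485)/7.2111 = -0.8608.

x = (-0.8608, 0.4485)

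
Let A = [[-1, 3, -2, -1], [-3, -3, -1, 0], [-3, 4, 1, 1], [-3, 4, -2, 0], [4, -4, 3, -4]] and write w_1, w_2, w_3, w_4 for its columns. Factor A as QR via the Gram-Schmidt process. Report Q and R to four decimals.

w_1 = (-1, -3, -3, -3, 4); ‖w_1‖ = 6.6332, so q_1 = (-0.1508, -0.4523, -0.4523, -0.4523, 0.6030).
q_1·w_2 = (-0.1508)·3 + (-0.4523)·(-3) + (-0.4523)·4 + (-0.4523)·4 + 0.6030·(-4) = -5.1257.
u_2 = w_2 + 5.1257·q_1 = (2.2273, -5.3182, 1.6818, 1.6818, -0.9091).
‖u_2‖ = 6.3030, so q_2 = (0.3534, -0.8438, 0.2668, 0.2668, -0.1442).
q_1·w_3 = (-0.1508)·(-2) + (-0.4523)·(-1) + (-0.4523)·1 + (-0.4523)·(-2) + 0.6030·3 = 3.0151; q_2·w_3 = 0.3534·(-2) + (-0.8438)·(-1) + 0.2668·1 + 0.2668·(-2) + (-0.1442)·3 = -0.5625.
u_3 = w_3 − 3.0151·q_1 + 0.5625·q_2 = (-1.3467, -0.1110, 2.5137, -0.4863, 1.1007).
‖u_3‖ = 3.0972, so q_3 = (-0.4348, -0.0358, 0.8116, -0.1570, 0.3554).
q_1·w_4 = (-0.1508)·(-1) + (-0.4523)·0 + (-0.4523)·1 + (-0.4523)·0 + 0.6030·(-4) = -2.7136; q_2·w_4 = 0.3534·(-1) + (-0.8438)·0 + 0.2668·1 + 0.2668·0 + (-0.1442)·(-4) = 0.4904; q_3·w_4 = (-0.4348)·(-1) + (-0.0358)·0 + 0.8116·1 + (-0.1570)·0 + 0.3554·(-4) = -0.1751.
u_4 = w_4 + 2.7136·q_1 − 0.4904·q_2 + 0.1751·q_3 = (-1.6585, -0.8198, -0.2160, -1.3856, -2.2307).
‖u_4‖ = 3.2195, so q_4 = (-0.5151, -0.2546, -0.0671, -0.4304, -0.6929).

Q = [[-0.1508, 0.3534, -0.4348, -0.5151], [-0.4523, -0.8438, -0.0358, -0.2546], [-0.4523, 0.2668, 0.8116, -0.0671], [-0.4523, 0.2668, -0.1570, -0.4304], [0.6030, -0.1442, 0.3554, -0.6929]], R = [[6.6332, -5.1257, 3.0151, -2.7136], [0.0000, 6.3030, -0.5625, 0.4904], [0.0000, 0.0000, 3.0972, -0.1751], [0.0000, 0.0000, 0.0000, 3.2195]]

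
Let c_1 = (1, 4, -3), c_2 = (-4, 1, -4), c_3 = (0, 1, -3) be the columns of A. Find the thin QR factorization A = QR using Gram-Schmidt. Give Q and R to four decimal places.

q_1 = c_1/‖c_1‖ = (1, 4, -3)/5.0990 = (0.1961, 0.7845, -0.5883).
r_{12} = q_1·c_2 = 2.3534.
u_2 = c_2 − 2.3534·q_1 = (-4.4615, -0.8462, -2.6154).
‖u_2‖ = 5.2404, so q_2 = (-0.8514, -0.1615, -0.4991).
r_{13} = q_1·c_3 = 2.5495; r_{23} = q_2·c_3 = 1.3358.
u_3 = c_3 − 2.5495·q_1 − 1.3358·q_2 = (0.6373, -0.7843, -0.8333).
‖u_3‖ = 1.3098, so q_3 = (0.4865, -0.5988, -0.6362).

Q = [[0.1961, -0.8514, 0.4865], [0.7845, -0.1615, -0.5988], [-0.5883, -0.4991, -0.6362]], R = [[5.0990, 2.3534, 2.5495], [0.0000, 5.2404, 1.3358], [0.0000, 0.0000, 1.3098]]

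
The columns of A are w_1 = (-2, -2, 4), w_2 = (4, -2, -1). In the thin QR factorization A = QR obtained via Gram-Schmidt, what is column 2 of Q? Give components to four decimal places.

q_2 = (0.7785, -0.6228, 0.0778)

q_1 = w_1/‖w_1‖ = (-2, -2, 4)/4.8990 = (-0.4082, -0.4082, 0.8165).
r_{12} = q_1·w_2 = -1.6330.
u_2 = w_2 + 1.6330·q_1 = (3.3333, -2.6667, 0.3333).
‖u_2‖ = 4.2817, so q_2 = (0.7785, -0.6228, 0.0778).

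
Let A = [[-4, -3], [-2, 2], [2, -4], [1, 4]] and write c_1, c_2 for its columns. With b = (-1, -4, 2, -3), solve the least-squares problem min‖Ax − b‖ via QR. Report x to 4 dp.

x = (0.6177, -0.6105)

e_1 = c_1/‖c_1‖ = (-4, -2, 2, 1)/5.0000 = (-0.8000, -0.4000, 0.4000, 0.2000).
r_{12} = e_1·c_2 = 0.8000.
u_2 = c_2 − 0.8000·e_1 = (-2.3600, 2.3200, -4.3200, 3.8400).
‖u_2‖ = 6.6603, so e_2 = (-0.3543, 0.3483, -0.6486, 0.5765).
Qᵀb = (2.6000, -4.0659).
Back-substitute: x_2 = -4.0659/6.6603 = -0.6105.
x_1 = (2.6000 − 0.8000·(-0.6105))/5.0000 = 0.6177.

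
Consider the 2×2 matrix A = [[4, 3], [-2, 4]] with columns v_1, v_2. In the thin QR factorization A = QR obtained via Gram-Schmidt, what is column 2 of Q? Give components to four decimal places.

e_1 = v_1/‖v_1‖ = (4, -2)/4.4721 = (0.8944, -0.4472).
r_{12} = e_1·v_2 = 0.8944.
u_2 = v_2 − 0.8944·e_1 = (2.2000, 4.4000).
‖u_2‖ = 4.9193, so e_2 = (0.4472, 0.8944).

e_2 = (0.4472, 0.8944)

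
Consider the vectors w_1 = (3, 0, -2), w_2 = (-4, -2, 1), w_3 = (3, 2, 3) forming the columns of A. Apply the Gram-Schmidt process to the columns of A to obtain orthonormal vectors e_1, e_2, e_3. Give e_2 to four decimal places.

e_2 = (-0.3161, -0.8218, -0.4741)

w_1 = (3, 0, -2); ‖w_1‖ = 3.6056, so e_1 = (0.8321, 0.0000, -0.5547).
e_1·w_2 = 0.8321·(-4) + 0.0000·(-2) + (-0.5547)·1 = -3.8829.
u_2 = w_2 + 3.8829·e_1 = (-0.7692, -2.0000, -1.1538).
‖u_2‖ = 2.4337, so e_2 = (-0.3161, -0.8218, -0.4741).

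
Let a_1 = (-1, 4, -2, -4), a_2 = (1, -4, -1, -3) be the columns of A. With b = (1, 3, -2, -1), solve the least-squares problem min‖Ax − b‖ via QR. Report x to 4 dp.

x = (0.5000, -0.1667)

e_1 = a_1/‖a_1‖ = (-1, 4, -2, -4)/6.0828 = (-0.1644, 0.6576, -0.3288, -0.6576).
r_{12} = e_1·a_2 = -0.4932.
u_2 = a_2 + 0.4932·e_1 = (0.9189, -3.6757, -1.1622, -3.3243).
‖u_2‖ = 5.1727, so e_2 = (0.1776, -0.7106, -0.2247, -0.6427).
Qᵀb = (3.1236, -0.8621).
Back-substitute: x_2 = -0.8621/5.1727 = -0.1667.
x_1 = (3.1236 + 0.4932·(-0.1667))/6.0828 = 0.5000.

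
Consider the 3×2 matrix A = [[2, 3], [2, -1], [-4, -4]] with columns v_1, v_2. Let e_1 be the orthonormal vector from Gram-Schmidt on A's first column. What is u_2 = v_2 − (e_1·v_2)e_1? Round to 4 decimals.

v_1 = (2, 2, -4); ‖v_1‖ = 4.8990, so e_1 = (0.4082, 0.4082, -0.8165).
e_1·v_2 = 0.4082·3 + 0.4082·(-1) + (-0.8165)·(-4) = 4.0825.
u_2 = v_2 − 4.0825·e_1 = (1.3333, -2.6667, -0.6667).

u_2 = (1.3333, -2.6667, -0.6667)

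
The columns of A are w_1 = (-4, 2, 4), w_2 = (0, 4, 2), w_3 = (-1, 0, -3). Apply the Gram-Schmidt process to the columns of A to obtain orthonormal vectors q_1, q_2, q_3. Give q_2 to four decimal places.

q_1 = w_1/‖w_1‖ = (-4, 2, 4)/6.0000 = (-0.6667, 0.3333, 0.6667).
r_{12} = q_1·w_2 = 2.6667.
u_2 = w_2 − 2.6667·q_1 = (1.7778, 3.1111, 0.2222).
‖u_2‖ = 3.5901, so q_2 = (0.4952, 0.8666, 0.0619).

q_2 = (0.4952, 0.8666, 0.0619)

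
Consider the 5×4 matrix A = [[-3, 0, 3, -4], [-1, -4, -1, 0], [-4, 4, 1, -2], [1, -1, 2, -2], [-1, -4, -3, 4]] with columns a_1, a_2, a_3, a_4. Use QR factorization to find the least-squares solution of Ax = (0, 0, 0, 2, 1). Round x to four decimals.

x = (-0.1598, -0.2194, 1.2590, 0.8795)

a_1 = (-3, -1, -4, 1, -1); ‖a_1‖ = 5.2915, so q_1 = (-0.5669, -0.1890, -0.7559, 0.1890, -0.1890).
q_1·a_2 = (-0.5669)·0 + (-0.1890)·(-4) + (-0.7559)·4 + 0.1890·(-1) + (-0.1890)·(-4) = -1.7008.
u_2 = a_2 + 1.7008·q_1 = (-0.9643, -4.3214, 2.7143, -0.6786, -4.3214).
‖u_2‖ = 6.7902, so q_2 = (-0.1420, -0.6364, 0.3997, -0.0999, -0.6364).
q_1·a_3 = (-0.5669)·3 + (-0.1890)·(-1) + (-0.7559)·1 + 0.1890·2 + (-0.1890)·(-3) = -1.3229; q_2·a_3 = (-0.1420)·3 + (-0.6364)·(-1) + 0.3997·1 + (-0.0999)·2 + (-0.6364)·(-3) = 2.3195.
u_3 = a_3 + 1.3229·q_1 − 2.3195·q_2 = (2.5794, 0.2262, -0.9272, 2.4818, -1.7738).
‖u_3‖ = 4.1073, so q_3 = (0.6280, 0.0551, -0.2257, 0.6042, -0.4319).
q_1·a_4 = (-0.5669)·(-4) + (-0.1890)·0 + (-0.7559)·(-2) + 0.1890·(-2) + (-0.1890)·4 = 2.6458; q_2·a_4 = (-0.1420)·(-4) + (-0.6364)·0 + 0.3997·(-2) + (-0.0999)·(-2) + (-0.6364)·4 = -2.5772; q_3·a_4 = 0.6280·(-4) + 0.0551·0 + (-0.2257)·(-2) + 0.6042·(-2) + (-0.4319)·4 = -4.9965.
u_4 = a_4 − 2.6458·q_1 + 2.5772·q_2 + 4.9965·q_3 = (0.2718, -0.8651, -0.0977, 0.2615, 0.7020).
‖u_4‖ = 1.1802, so q_4 = (0.2303, -0.7330, -0.0828, 0.2216, 0.5948).
Qᵀb = (0.1890, -0.8363, 0.7766, 1.0380).
Back-substitute: x_4 = 1.0380/1.1802 = 0.8795.
x_3 = (0.7766 + 4.9965·0.8795)/4.1073 = 1.2590.
x_2 = (-0.8363 − 2.3195·1.2590 + 2.5772·0.8795)/6.7902 = -0.2194.
x_1 = (0.1890 + 1.7008·(-0.2194) + 1.3229·1.2590 − 2.6458·0.8795)/5.2915 = -0.1598.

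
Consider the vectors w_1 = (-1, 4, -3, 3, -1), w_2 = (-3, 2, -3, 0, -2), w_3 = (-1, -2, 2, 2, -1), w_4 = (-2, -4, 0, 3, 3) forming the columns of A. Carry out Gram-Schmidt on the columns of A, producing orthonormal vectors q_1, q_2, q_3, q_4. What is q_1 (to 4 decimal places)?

q_1 = (-0.1667, 0.6667, -0.5000, 0.5000, -0.1667)

w_1 = (-1, 4, -3, 3, -1); ‖w_1‖ = 6.0000, so q_1 = (-0.1667, 0.6667, -0.5000, 0.5000, -0.1667).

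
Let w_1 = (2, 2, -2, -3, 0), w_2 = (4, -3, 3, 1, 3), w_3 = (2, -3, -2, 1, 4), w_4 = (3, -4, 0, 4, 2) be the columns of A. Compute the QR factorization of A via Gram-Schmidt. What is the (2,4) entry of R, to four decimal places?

w_1 = (2, 2, -2, -3, 0); ‖w_1‖ = 4.5826, so e_1 = (0.4364, 0.4364, -0.4364, -0.6547, 0.0000).
e_1·w_2 = 0.4364·4 + 0.4364·(-3) + (-0.4364)·3 + (-0.6547)·1 + 0.0000·3 = -1.5275.
u_2 = w_2 + 1.5275·e_1 = (4.6667, -2.3333, 2.3333, 0.0000, 3.0000).
‖u_2‖ = 6.4550, so e_2 = (0.7230, -0.3615, 0.3615, 0.0000, 0.4648).
r_{24} = e_2·w_4 = 4.5443.

r_{24} = 4.5443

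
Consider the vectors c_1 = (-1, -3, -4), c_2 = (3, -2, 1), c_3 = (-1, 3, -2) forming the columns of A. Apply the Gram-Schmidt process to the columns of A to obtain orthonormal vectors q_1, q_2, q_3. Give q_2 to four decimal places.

q_1 = c_1/‖c_1‖ = (-1, -3, -4)/5.0990 = (-0.1961, -0.5883, -0.7845).
r_{12} = q_1·c_2 = -0.1961.
u_2 = c_2 + 0.1961·q_1 = (2.9615, -2.1154, 0.8462).
‖u_2‖ = 3.7365, so q_2 = (0.7926, -0.5661, 0.2265).

q_2 = (0.7926, -0.5661, 0.2265)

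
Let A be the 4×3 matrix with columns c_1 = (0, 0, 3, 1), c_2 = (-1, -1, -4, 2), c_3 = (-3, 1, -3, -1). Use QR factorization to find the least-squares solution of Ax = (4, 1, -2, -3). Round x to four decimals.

x = (-2.6759, -0.8448, -0.9310)

e_1 = c_1/‖c_1‖ = (0, 0, 3, 1)/3.1623 = (0.0000, 0.0000, 0.9487, 0.3162).
r_{12} = e_1·c_2 = -3.1623.
u_2 = c_2 + 3.1623·e_1 = (-1.0000, -1.0000, -1.0000, 3.0000).
‖u_2‖ = 3.4641, so e_2 = (-0.2887, -0.2887, -0.2887, 0.8660).
r_{13} = e_1·c_3 = -3.1623; r_{23} = e_2·c_3 = 0.5774.
u_3 = c_3 + 3.1623·e_1 − 0.5774·e_2 = (-2.8333, 1.1667, 0.1667, -0.5000).
‖u_3‖ = 3.1091, so e_3 = (-0.9113, 0.3752, 0.0536, -0.1608).
Qᵀb = (-2.8460, -3.4641, -2.8947).
Back-substitute: x_3 = -2.8947/3.1091 = -0.9310.
x_2 = (-3.4641 − 0.5774·(-0.9310))/3.4641 = -0.8448.
x_1 = (-2.8460 + 3.1623·(-0.8448) + 3.1623·(-0.9310))/3.1623 = -2.6759.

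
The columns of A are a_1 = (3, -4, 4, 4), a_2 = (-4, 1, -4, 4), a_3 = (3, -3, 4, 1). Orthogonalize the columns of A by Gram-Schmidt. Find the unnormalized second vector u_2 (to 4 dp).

u_2 = (-3.1579, -0.1228, -2.8772, 5.1228)

e_1 = a_1/‖a_1‖ = (3, -4, 4, 4)/7.5498 = (0.3974, -0.5298, 0.5298, 0.5298).
r_{12} = e_1·a_2 = -2.1193.
u_2 = a_2 + 2.1193·e_1 = (-3.1579, -0.1228, -2.8772, 5.1228).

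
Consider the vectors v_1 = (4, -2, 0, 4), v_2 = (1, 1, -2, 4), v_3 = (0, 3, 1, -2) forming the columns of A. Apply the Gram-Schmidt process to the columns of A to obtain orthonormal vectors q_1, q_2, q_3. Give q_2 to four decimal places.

q_2 = (-0.2774, 0.5547, -0.5547, 0.5547)

q_1 = v_1/‖v_1‖ = (4, -2, 0, 4)/6.0000 = (0.6667, -0.3333, 0.0000, 0.6667).
r_{12} = q_1·v_2 = 3.0000.
u_2 = v_2 − 3.0000·q_1 = (-1.0000, 2.0000, -2.0000, 2.0000).
‖u_2‖ = 3.6056, so q_2 = (-0.2774, 0.5547, -0.5547, 0.5547).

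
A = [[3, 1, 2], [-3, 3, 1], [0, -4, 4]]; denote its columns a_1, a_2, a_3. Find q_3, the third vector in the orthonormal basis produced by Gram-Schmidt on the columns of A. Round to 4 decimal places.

q_1 = a_1/‖a_1‖ = (3, -3, 0)/4.2426 = (0.7071, -0.7071, 0.0000).
r_{12} = q_1·a_2 = -1.4142.
u_2 = a_2 + 1.4142·q_1 = (2.0000, 2.0000, -4.0000).
‖u_2‖ = 4.8990, so q_2 = (0.4082, 0.4082, -0.8165).
r_{13} = q_1·a_3 = 0.7071; r_{23} = q_2·a_3 = -2.0412.
u_3 = a_3 − 0.7071·q_1 + 2.0412·q_2 = (2.3333, 2.3333, 2.3333).
‖u_3‖ = 4.0415, so q_3 = (0.5774, 0.5774, 0.5774).

q_3 = (0.5774, 0.5774, 0.5774)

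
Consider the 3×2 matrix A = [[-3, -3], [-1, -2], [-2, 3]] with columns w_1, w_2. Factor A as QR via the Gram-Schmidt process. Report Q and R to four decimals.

w_1 = (-3, -1, -2); ‖w_1‖ = 3.7417, so q_1 = (-0.8018, -0.2673, -0.5345).
q_1·w_2 = (-0.8018)·(-3) + (-0.2673)·(-2) + (-0.5345)·3 = 1.3363.
u_2 = w_2 − 1.3363·q_1 = (-1.9286, -1.6429, 3.7143).
‖u_2‖ = 4.4960, so q_2 = (-0.4289, -0.3654, 0.8261).

Q = [[-0.8018, -0.4289], [-0.2673, -0.3654], [-0.5345, 0.8261]], R = [[3.7417, 1.3363], [0.0000, 4.4960]]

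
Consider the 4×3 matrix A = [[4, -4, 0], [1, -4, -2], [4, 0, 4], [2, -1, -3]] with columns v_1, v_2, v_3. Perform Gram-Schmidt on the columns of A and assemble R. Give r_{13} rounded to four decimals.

r_{13} = 1.3152

e_1 = v_1/‖v_1‖ = (4, 1, 4, 2)/6.0828 = (0.6576, 0.1644, 0.6576, 0.3288).
r_{13} = e_1·v_3 = 1.3152.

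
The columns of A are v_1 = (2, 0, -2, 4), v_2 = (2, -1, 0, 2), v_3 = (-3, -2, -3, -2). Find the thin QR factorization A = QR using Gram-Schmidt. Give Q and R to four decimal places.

Q = [[0.4082, 0.5774, -0.2357], [0.0000, -0.5774, -0.7857], [-0.4082, 0.5774, -0.5500], [0.8165, 0.0000, -0.1571]], R = [[4.8990, 2.4495, -1.6330], [0.0000, 1.7321, -2.3094], [0.0000, 0.0000, 4.2426]]

e_1 = v_1/‖v_1‖ = (2, 0, -2, 4)/4.8990 = (0.4082, 0.0000, -0.4082, 0.8165).
r_{12} = e_1·v_2 = 2.4495.
u_2 = v_2 − 2.4495·e_1 = (1.0000, -1.0000, 1.0000, 0.0000).
‖u_2‖ = 1.7321, so e_2 = (0.5774, -0.5774, 0.5774, 0.0000).
r_{13} = e_1·v_3 = -1.6330; r_{23} = e_2·v_3 = -2.3094.
u_3 = v_3 + 1.6330·e_1 + 2.3094·e_2 = (-1.0000, -3.3333, -2.3333, -0.6667).
‖u_3‖ = 4.2426, so e_3 = (-0.2357, -0.7857, -0.5500, -0.1571).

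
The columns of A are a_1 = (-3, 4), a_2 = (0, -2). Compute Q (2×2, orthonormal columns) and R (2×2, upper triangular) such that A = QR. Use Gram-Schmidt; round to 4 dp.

q_1 = a_1/‖a_1‖ = (-3, 4)/5.0000 = (-0.6000, 0.8000).
r_{12} = q_1·a_2 = -1.6000.
u_2 = a_2 + 1.6000·q_1 = (-0.9600, -0.7200).
‖u_2‖ = 1.2000, so q_2 = (-0.8000, -0.6000).

Q = [[-0.6000, -0.8000], [0.8000, -0.6000]], R = [[5.0000, -1.6000], [0.0000, 1.2000]]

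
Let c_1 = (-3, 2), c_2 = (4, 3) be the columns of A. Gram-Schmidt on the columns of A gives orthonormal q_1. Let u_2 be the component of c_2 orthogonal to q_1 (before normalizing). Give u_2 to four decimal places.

q_1 = c_1/‖c_1‖ = (-3, 2)/3.6056 = (-0.8321, 0.5547).
r_{12} = q_1·c_2 = -1.6641.
u_2 = c_2 + 1.6641·q_1 = (2.6154, 3.9231).

u_2 = (2.6154, 3.9231)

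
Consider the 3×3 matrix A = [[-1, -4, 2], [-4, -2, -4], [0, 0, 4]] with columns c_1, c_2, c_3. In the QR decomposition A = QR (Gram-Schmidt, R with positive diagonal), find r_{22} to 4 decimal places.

c_1 = (-1, -4, 0); ‖c_1‖ = 4.1231, so e_1 = (-0.2425, -0.9701, 0.0000).
e_1·c_2 = (-0.2425)·(-4) + (-0.9701)·(-2) + 0.0000·0 = 2.9104.
u_2 = c_2 − 2.9104·e_1 = (-3.2941, 0.8235, 0.0000).
r_{22} = ‖u_2‖ = 3.3955.

r_{22} = 3.3955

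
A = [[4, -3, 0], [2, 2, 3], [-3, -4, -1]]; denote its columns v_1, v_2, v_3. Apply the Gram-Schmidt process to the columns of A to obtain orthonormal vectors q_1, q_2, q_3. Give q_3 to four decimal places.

q_3 = (-0.0696, 0.8704, 0.4874)

v_1 = (4, 2, -3); ‖v_1‖ = 5.3852, so q_1 = (0.7428, 0.3714, -0.5571).
q_1·v_2 = 0.7428·(-3) + 0.3714·2 + (-0.5571)·(-4) = 0.7428.
u_2 = v_2 − 0.7428·q_1 = (-3.5517, 1.7241, -3.5862).
‖u_2‖ = 5.3337, so q_2 = (-0.6659, 0.3233, -0.6724).
q_1·v_3 = 0.7428·0 + 0.3714·3 + (-0.5571)·(-1) = 1.6713; q_2·v_3 = (-0.6659)·0 + 0.3233·3 + (-0.6724)·(-1) = 1.6421.
u_3 = v_3 − 1.6713·q_1 − 1.6421·q_2 = (-0.1479, 1.8485, 1.0352).
‖u_3‖ = 2.1237, so q_3 = (-0.0696, 0.8704, 0.4874).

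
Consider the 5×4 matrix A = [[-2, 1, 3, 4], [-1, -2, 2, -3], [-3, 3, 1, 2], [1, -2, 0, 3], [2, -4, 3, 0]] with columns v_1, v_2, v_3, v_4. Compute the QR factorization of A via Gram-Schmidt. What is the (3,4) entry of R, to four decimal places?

r_{34} = 3.0536

e_1 = v_1/‖v_1‖ = (-2, -1, -3, 1, 2)/4.3589 = (-0.4588, -0.2294, -0.6882, 0.2294, 0.4588).
r_{12} = e_1·v_2 = -4.3589.
u_2 = v_2 + 4.3589·e_1 = (-1.0000, -3.0000, 0.0000, -1.0000, -2.0000).
‖u_2‖ = 3.8730, so e_2 = (-0.2582, -0.7746, 0.0000, -0.2582, -0.5164).
r_{13} = e_1·v_3 = -1.1471; r_{23} = e_2·v_3 = -3.8730.
u_3 = v_3 + 1.1471·e_1 + 3.8730·e_2 = (1.4737, -1.2632, 0.2105, -0.7368, 1.5263).
‖u_3‖ = 2.5854, so e_3 = (0.5700, -0.4886, 0.0814, -0.2850, 0.5904).
r_{34} = e_3·v_4 = 3.0536.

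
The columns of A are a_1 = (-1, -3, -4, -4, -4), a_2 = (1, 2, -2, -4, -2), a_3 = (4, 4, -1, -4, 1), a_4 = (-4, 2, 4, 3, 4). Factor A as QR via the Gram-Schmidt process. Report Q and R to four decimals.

Q = [[-0.1313, 0.3352, 0.6818, -0.6207], [-0.3939, 0.7714, -0.4011, -0.0091], [-0.5252, -0.0646, -0.2181, 0.0249], [-0.5252, -0.5331, -0.1905, -0.4813], [-0.5252, -0.0646, 0.5389, 0.6184]], R = [[7.6158, 3.2827, 0.0000, -6.0401], [0.0000, 4.2690, 6.5590, -1.9144], [0.0000, 0.0000, 2.6420, -2.8175], [0.0000, 0.0000, 0.0000, 3.5937]]

a_1 = (-1, -3, -4, -4, -4); ‖a_1‖ = 7.6158, so e_1 = (-0.1313, -0.3939, -0.5252, -0.5252, -0.5252).
e_1·a_2 = (-0.1313)·1 + (-0.3939)·2 + (-0.5252)·(-2) + (-0.5252)·(-4) + (-0.5252)·(-2) = 3.2827.
u_2 = a_2 − 3.2827·e_1 = (1.4310, 3.2931, -0.2759, -2.2759, -0.2759).
‖u_2‖ = 4.2690, so e_2 = (0.3352, 0.7714, -0.0646, -0.5331, -0.0646).
e_1·a_3 = (-0.1313)·4 + (-0.3939)·4 + (-0.5252)·(-1) + (-0.5252)·(-4) + (-0.5252)·1 = 0.0000; e_2·a_3 = 0.3352·4 + 0.7714·4 + (-0.0646)·(-1) + (-0.5331)·(-4) + (-0.0646)·1 = 6.5590.
u_3 = a_3 + 0.0000·e_1 − 6.5590·e_2 = (1.8013, -1.0596, -0.5762, -0.5033, 1.4238).
‖u_3‖ = 2.6420, so e_3 = (0.6818, -0.4011, -0.2181, -0.1905, 0.5389).
e_1·a_4 = (-0.1313)·(-4) + (-0.3939)·2 + (-0.5252)·4 + (-0.5252)·3 + (-0.5252)·4 = -6.0401; e_2·a_4 = 0.3352·(-4) + 0.7714·2 + (-0.0646)·4 + (-0.5331)·3 + (-0.0646)·4 = -1.9144; e_3·a_4 = 0.6818·(-4) + (-0.4011)·2 + (-0.2181)·4 + (-0.1905)·3 + 0.5389·4 = -2.8175.
u_4 = a_4 + 6.0401·e_1 + 1.9144·e_2 + 2.8175·e_3 = (-2.2304, -0.0325, 0.0895, -1.7297, 2.2223).
‖u_4‖ = 3.5937, so e_4 = (-0.6207, -0.0091, 0.0249, -0.4813, 0.6184).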